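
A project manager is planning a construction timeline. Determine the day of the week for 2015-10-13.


Date: 2015-10-13
January 1, 2015 is a Thursday
Day of year: 286
Offset from Jan 1: 285 days
285 mod 7 = 5
Result: Tuesday

Tuesday


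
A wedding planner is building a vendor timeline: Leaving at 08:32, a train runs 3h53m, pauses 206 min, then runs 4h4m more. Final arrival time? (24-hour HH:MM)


Depart: 08:32
Leg 1: +233 min -> 12:25
Layover: +206 min -> 15:51
Leg 2: +244 min -> 19:55
Total travel: 683 minutes = 11h 23m
Arrival: 19:55

19:55


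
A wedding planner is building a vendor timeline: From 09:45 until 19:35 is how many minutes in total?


Start time: 09:45 = 585 minutes from midnight
End time: 19:35 = 1175 minutes from midnight
Difference: 1175 - 585 = 590 minutes
That is 9 hours and 50 minutes

590


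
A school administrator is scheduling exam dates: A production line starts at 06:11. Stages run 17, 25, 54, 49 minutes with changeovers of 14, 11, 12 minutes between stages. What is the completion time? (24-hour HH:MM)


Start: 06:11 = 371 min from midnight
  after task 1 (17 min): 06:28
  after break (14 min): 06:42
  after task 2 (25 min): 07:07
  after break (11 min): 07:18
  after task 3 (54 min): 08:12
  after break (12 min): 08:24
  after task 4 (49 min): 09:13
Total elapsed: 182 minutes
End time: 09:13

09:13


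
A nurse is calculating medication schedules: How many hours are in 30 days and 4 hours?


Days: 30
Extra hours: 4
Hours per day: 24
Days to hours: 30 x 24 = 720
Total: 720 + 4 = 724

724


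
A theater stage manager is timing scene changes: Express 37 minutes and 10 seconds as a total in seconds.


Minutes: 37
Seconds: 10
Convert minutes to seconds: 37 x 60 = 2220
Add remaining seconds: 2220 + 10 = 2230

2230


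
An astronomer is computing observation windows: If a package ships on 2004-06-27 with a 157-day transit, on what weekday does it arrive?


Start: 2004-06-27 (Sunday)
Step 1 - find target date: add 157 days
  2004-06-27 + 157 days = 2004-12-01
Step 2 - day of week:
  157 mod 7 = 3
  Sunday + 3 days -> Wednesday
Result: Wednesday (2004-12-01)

Wednesday


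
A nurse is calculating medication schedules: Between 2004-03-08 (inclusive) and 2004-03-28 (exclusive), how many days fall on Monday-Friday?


Start: 2004-03-08 (Monday)
End (exclusive): 2004-03-28 (Sunday)
Total calendar days: 20
Full weeks: 20 // 7 = 2 -> 10 weekdays
Remaining 6 days starting on Monday:
  Mon(w), Tue(w), Wed(w), Thu(w), Fri(w), Sat(-) -> 5 weekdays
Total business days: 10 + 5 = 15

15


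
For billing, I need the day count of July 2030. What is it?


Month: July
Year: 2030
July is a 31-day month
Total: 31 days

31


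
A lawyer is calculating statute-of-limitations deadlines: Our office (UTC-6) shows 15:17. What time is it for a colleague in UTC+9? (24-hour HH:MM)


Local time: 15:17 at UTC-6 (offset -6h)
Target zone: UTC+9 (offset 9h)
Difference: 9 - (-6) = 15 hours
Calculation: 15 + (15) = 30
Wraparound: (30) mod 24 = 6
Result: 06:17

06:17


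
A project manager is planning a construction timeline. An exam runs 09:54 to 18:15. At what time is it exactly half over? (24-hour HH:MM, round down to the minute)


Start time: 09:54 = 594 minutes from midnight
End time: 18:15 = 1095 minutes from midnight
Sum: 594 + 1095 = 1689
Midpoint: 1689 / 2 = 844 minutes
Convert: 844 / 60 = 14 hours, 4 minutes
Result: 14:04

14:04


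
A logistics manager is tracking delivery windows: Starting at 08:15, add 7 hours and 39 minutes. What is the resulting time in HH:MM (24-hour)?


Start time: 08:15
Adding: 7 hours 39 minutes
Minutes: 15 + 39 = 54
Hours: 8 + 7 + 0 = 15
Result: 15:54

15:54


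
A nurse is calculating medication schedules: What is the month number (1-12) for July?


Calendar month order:
6. June
7. July <--
8. August
July is month number 7

7


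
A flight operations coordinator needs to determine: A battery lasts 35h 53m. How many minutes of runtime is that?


Hours: 35
Extra minutes: 53
Minutes per hour: 60
Hours to minutes: 35 x 60 = 2100
Total: 2100 + 53 = 2153

2153


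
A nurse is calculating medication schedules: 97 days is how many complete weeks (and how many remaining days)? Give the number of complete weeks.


Total days: 97
Days per week: 7
Division: 97 / 7 = 13 remainder 6
Complete weeks: 13
Remaining days: 6

13


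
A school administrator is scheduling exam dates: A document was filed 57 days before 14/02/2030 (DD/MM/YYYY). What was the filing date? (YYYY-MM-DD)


Start: 2030-02-14
Subtracting 57 days
Days already passed in February: 14
After going back through February: 43 more days to subtract
January 2030: 31 days, 12 remaining
December 2029 has 31 days, need 12
Result: 2029-12-19

2029-12-19


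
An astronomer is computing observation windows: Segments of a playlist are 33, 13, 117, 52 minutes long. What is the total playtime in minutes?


Durations: 33, 13, 117, 52
Running sum: 33
+ 13 = 46
+ 117 = 163
+ 52 = 215
Total duration: 215 minutes
That is 3 hours and 35 minutes

215


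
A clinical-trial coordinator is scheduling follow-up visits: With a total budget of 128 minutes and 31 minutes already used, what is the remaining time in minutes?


Total budget: 128 minutes
Time used: 31 minutes
Remaining: 128 - 31 = 97 minutes
Percent used: 24.2%
Percent remaining: 75.8%

97


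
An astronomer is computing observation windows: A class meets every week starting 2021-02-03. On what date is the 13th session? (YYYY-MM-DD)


First occurrence: 2021-02-03 (occurrence 1)
Each occurrence is 7 days after the previous.
Occurrence 13 is 12 weeks after the first.
12 weeks = 84 days
2021-02-03 + 84 days = 2021-04-28

2021-04-28


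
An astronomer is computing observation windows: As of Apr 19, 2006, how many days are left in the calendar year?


Start: April 19, 2006
End: December 31, 2006
Days left in April: 11
May: 31
June: 30
July: 31
August: 31
... plus remaining months
Sum of remaining months: 245
Total: 11 + 245 = 256

256


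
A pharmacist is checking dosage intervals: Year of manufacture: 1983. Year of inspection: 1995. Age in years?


Birth year: 1983
Current year: 1995
Age = current year - birth year
Age = 1995 - 1983 = 12

12


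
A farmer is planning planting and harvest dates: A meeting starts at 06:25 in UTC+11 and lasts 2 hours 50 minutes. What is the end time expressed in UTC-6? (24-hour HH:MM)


Start: 06:25 in UTC+11
Step 1 - add duration:
  minutes: 25 + 50 = 75 (carry 1h)
  hours: 6 + 2 + 1 = 9
  end in UTC+11: 09:15
Step 2 - convert UTC+11 -> UTC-6:
  offset difference: -6 - (11) = -17 hours
  9 + (-17) = -8 -> mod 24 = 16
Result: 16:15 in UTC-6

16:15


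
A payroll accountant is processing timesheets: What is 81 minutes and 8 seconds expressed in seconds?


Minutes: 81
Extra seconds: 8
Seconds per minute: 60
Minutes to seconds: 81 x 60 = 4860
Total: 4860 + 8 = 4868

4868


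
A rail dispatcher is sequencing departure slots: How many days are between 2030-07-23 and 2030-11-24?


Start date: 2030-07-23
End date: 2030-11-24
Jul 2030: +9 days
Aug 2030: +31 days
Sep 2030: +30 days
Oct 2030: +31 days
Nov 2030: +23 days
Total: 124 days

124


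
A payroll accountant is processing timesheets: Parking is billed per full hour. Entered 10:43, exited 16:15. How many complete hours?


Start: 10:43
End: 16:15
Hour difference: 16 - 10 = 6 hours
Minute difference: 15 - 43 = -28 minutes
Total minutes: 332
Complete hours: 332 / 60 = 5 (remainder 32)

5


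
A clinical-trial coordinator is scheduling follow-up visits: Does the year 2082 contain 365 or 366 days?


Year: 2082
Check leap year rules:
Divisible by 4? No
2082 is not a leap year
Days: 365

365


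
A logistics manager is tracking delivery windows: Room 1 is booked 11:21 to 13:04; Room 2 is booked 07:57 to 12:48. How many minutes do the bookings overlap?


Interval A: [681, 784] minutes from midnight
Interval B: [477, 768] minutes from midnight
Overlap start = max(681, 477) = 681
Overlap end = min(784, 768) = 768
Overlap = 768 - 681 = 87 minutes

87


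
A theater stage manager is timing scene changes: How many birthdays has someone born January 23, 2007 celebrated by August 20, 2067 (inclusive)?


Birth: 2007-01-23
Reference: 2067-08-20
Year difference: 2067 - 2007 = 60
Has birthday (01-23) occurred by 08-20? Yes
Age in full years: 60

60


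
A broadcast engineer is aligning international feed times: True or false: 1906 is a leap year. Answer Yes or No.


Year: 1906
Divisible by 4? 1906 / 4 = 476.5 -> No
Not divisible by 4, so NOT a leap year

No


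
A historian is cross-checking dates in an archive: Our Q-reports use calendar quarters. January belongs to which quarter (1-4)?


Month: January (month 1)
Q1: January-March (months 1-3)
Q2: April-June (months 4-6)
Q3: July-September (months 7-9)
Q4: October-December (months 10-12)
Month 1 falls in Q1

1


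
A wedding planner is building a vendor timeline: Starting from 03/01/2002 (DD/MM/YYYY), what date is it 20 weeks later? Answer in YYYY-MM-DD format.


Start: 2002-01-03
Weeks to add: 20
Convert to days: 20 x 7 = 140 days
Add 140 days to 2002-01-03
Result: 2002-05-23

2002-05-23


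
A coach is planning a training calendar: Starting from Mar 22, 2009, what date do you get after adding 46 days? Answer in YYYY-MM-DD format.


Start: 2009-03-22
Adding 46 days
Days remaining in March: 9
After March: 37 days still to add
April 2009: 30 days, 7 remaining
May 2009 has 31 days, need 7
Result: 2009-05-07

2009-05-07


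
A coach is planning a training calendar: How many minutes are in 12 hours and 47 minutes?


Hours: 12
Minutes: 47
Convert hours to minutes: 12 x 60 = 720
Add remaining minutes: 720 + 47 = 767

767


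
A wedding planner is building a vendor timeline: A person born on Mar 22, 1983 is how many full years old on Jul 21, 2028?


Birth: 1983-03-22
Reference: 2028-07-21
Year difference: 2028 - 1983 = 45
Has birthday (03-22) occurred by 07-21? Yes
Age in full years: 45

45


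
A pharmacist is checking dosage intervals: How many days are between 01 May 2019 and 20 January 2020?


Start date: 2019-05-01
End date: 2020-01-20
May 2019: +31 days
Jun 2019: +30 days
Jul 2019: +31 days
... (6 more months)
Total: 264 days

264


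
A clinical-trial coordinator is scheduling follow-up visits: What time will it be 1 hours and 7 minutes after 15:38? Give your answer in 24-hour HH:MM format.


Start time: 15:38
Adding: 1 hours 7 minutes
Minutes: 38 + 7 = 45
Hours: 15 + 1 + 0 = 16
Result: 16:45

16:45


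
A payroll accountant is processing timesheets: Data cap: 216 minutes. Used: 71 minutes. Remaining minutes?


Total budget: 216 minutes
Time used: 71 minutes
Remaining: 216 - 71 = 145 minutes
Percent used: 32.9%
Percent remaining: 67.1%

145


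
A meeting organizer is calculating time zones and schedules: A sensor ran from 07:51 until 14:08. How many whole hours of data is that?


Start: 07:51
End: 14:08
Hour difference: 14 - 7 = 7 hours
Minute difference: 8 - 51 = -43 minutes
Total minutes: 377
Complete hours: 377 / 60 = 6 (remainder 17)

6


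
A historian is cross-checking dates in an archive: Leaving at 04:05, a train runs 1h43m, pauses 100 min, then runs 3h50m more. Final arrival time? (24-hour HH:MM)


Depart: 04:05
Leg 1: +103 min -> 05:48
Layover: +100 min -> 07:28
Leg 2: +230 min -> 11:18
Total travel: 433 minutes = 7h 13m
Arrival: 11:18

11:18


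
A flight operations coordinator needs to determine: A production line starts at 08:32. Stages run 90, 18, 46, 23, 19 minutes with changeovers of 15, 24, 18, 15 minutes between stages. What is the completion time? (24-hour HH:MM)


Start: 08:32 = 512 min from midnight
  after task 1 (90 min): 10:02
  after break (15 min): 10:17
  after task 2 (18 min): 10:35
  after break (24 min): 10:59
  after task 3 (46 min): 11:45
  after break (18 min): 12:03
  after task 4 (23 min): 12:26
  after break (15 min): 12:41
  after task 5 (19 min): 13:00
Total elapsed: 268 minutes
End time: 13:00

13:00


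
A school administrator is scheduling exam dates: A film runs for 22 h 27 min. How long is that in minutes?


Hours: 22
Minutes: 27
Convert hours to minutes: 22 x 60 = 1320
Add remaining minutes: 1320 + 27 = 1347

1347


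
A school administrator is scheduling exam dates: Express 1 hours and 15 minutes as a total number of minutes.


Hours: 1
Extra minutes: 15
Minutes per hour: 60
Hours to minutes: 1 x 60 = 60
Total: 60 + 15 = 75

75


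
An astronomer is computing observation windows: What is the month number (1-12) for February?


Calendar month order:
1. January
2. February <--
3. March
February is month number 2

2


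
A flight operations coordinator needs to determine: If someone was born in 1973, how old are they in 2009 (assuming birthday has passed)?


Birth year: 1973
Current year: 2009
Age = current year - birth year
Age = 2009 - 1973 = 36

36


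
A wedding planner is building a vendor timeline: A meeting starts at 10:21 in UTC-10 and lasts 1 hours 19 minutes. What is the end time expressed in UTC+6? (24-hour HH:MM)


Start: 10:21 in UTC-10
Step 1 - add duration:
  minutes: 21 + 19 = 40
  hours: 10 + 1 + 0 = 11
  end in UTC-10: 11:40
Step 2 - convert UTC-10 -> UTC+6:
  offset difference: 6 - (-10) = 16 hours
  11 + (16) = 27 -> mod 24 = 3
Result: 03:40 in UTC+6

03:40


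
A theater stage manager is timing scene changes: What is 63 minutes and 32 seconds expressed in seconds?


Minutes: 63
Extra seconds: 32
Seconds per minute: 60
Minutes to seconds: 63 x 60 = 3780
Total: 3780 + 32 = 3812

3812


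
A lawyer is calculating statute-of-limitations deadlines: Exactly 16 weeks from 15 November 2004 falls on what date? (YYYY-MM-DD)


Start: 2004-11-15
Weeks to add: 16
Convert to days: 16 x 7 = 112 days
Add 112 days to 2004-11-15
Result: 2005-03-07

2005-03-07


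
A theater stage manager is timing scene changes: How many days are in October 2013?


Month: October
Year: 2013
October is a 31-day month
Total: 31 days

31


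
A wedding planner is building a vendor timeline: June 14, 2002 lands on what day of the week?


Date: 2002-06-14
January 1, 2002 is a Tuesday
Day of year: 165
Offset from Jan 1: 164 days
164 mod 7 = 3
Result: Friday

Friday


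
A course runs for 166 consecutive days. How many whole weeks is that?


Total days: 166
Days per week: 7
Division: 166 / 7 = 23 remainder 5
Complete weeks: 23
Remaining days: 5

23


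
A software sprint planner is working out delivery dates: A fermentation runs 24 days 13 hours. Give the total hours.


Days: 24
Extra hours: 13
Hours per day: 24
Days to hours: 24 x 24 = 576
Total: 576 + 13 = 589

589


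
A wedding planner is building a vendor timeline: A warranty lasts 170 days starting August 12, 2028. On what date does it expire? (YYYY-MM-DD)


Start: 2028-08-12
Adding 170 days
Days remaining in August: 19
After August: 151 days still to add
September 2028: 30 days, 121 remaining
October 2028: 31 days, 90 remaining
November 2028: 30 days, 60 remaining
December 2028: 31 days, 29 remaining
Result: 2029-01-29

2029-01-29


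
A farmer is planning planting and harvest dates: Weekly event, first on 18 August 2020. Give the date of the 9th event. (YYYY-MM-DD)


First occurrence: 2020-08-18 (occurrence 1)
Each occurrence is 7 days after the previous.
Occurrence 9 is 8 weeks after the first.
8 weeks = 56 days
2020-08-18 + 56 days = 2020-10-13

2020-10-13


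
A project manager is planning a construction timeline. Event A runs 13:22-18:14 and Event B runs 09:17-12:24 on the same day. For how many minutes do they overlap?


Interval A: [802, 1094] minutes from midnight
Interval B: [557, 744] minutes from midnight
Overlap start = max(802, 557) = 802
Overlap end = min(1094, 744) = 744
End <= start, so the intervals do not overlap: 0 minutes

0


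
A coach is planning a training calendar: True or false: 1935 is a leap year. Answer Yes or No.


Year: 1935
Divisible by 4? 1935 / 4 = 483.75 -> No
Not divisible by 4, so NOT a leap year

No


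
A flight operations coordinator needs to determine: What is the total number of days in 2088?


Year: 2088
Check leap year rules:
Divisible by 4? Yes
Divisible by 100? No
2088 is a leap year
Days: 366

366


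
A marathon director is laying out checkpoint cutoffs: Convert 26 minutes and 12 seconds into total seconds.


Minutes: 26
Seconds: 12
Convert minutes to seconds: 26 x 60 = 1560
Add remaining seconds: 1560 + 12 = 1572

1572


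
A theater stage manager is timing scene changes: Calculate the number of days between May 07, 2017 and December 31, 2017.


Start: May 07, 2017
End: December 31, 2017
Days left in May: 24
June: 30
July: 31
August: 31
September: 30
... plus remaining months
Sum of remaining months: 214
Total: 24 + 214 = 238

238


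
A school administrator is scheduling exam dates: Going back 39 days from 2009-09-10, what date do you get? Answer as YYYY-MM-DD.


Start: 2009-09-10
Subtracting 39 days
Days already passed in September: 10
After going back through September: 29 more days to subtract
August 2009 has 31 days, need 29
Result: 2009-08-02

2009-08-02


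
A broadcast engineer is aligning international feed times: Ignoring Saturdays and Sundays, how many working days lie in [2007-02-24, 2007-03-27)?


Start: 2007-02-24 (Saturday)
End (exclusive): 2007-03-27 (Tuesday)
Total calendar days: 31
Full weeks: 31 // 7 = 4 -> 20 weekdays
Remaining 3 days starting on Saturday:
  Sat(-), Sun(-), Mon(w) -> 1 weekdays
Total business days: 20 + 1 = 21

21


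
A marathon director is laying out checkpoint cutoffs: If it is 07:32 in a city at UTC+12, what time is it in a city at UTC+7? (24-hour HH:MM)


Local time: 07:32 at UTC+12 (offset 12h)
Target zone: UTC+7 (offset 7h)
Difference: 7 - (12) = -5 hours
Calculation: 7 + (-5) = 2
Result: 02:32

02:32


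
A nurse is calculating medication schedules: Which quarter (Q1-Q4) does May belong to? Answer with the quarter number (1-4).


Month: May (month 5)
Q1: January-March (months 1-3)
Q2: April-June (months 4-6)
Q3: July-September (months 7-9)
Q4: October-December (months 10-12)
Month 5 falls in Q2

2


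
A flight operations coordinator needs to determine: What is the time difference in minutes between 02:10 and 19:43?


Start time: 02:10 = 130 minutes from midnight
End time: 19:43 = 1183 minutes from midnight
Difference: 1183 - 130 = 1053 minutes
That is 17 hours and 33 minutes

1053


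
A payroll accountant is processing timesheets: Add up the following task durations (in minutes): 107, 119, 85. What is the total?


Durations: 107, 119, 85
Running sum: 107
+ 119 = 226
+ 85 = 311
Total duration: 311 minutes
That is 5 hours and 11 minutes

311


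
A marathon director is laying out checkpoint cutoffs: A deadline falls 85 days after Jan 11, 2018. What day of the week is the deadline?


Start: 2018-01-11 (Thursday)
Step 1 - find target date: add 85 days
  2018-01-11 + 85 days = 2018-04-06
Step 2 - day of week:
  85 mod 7 = 1
  Thursday + 1 days -> Friday
Result: Friday (2018-04-06)

Friday


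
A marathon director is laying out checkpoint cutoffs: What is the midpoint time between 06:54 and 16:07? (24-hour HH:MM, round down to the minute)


Start time: 06:54 = 414 minutes from midnight
End time: 16:07 = 967 minutes from midnight
Sum: 414 + 967 = 1381
Midpoint: 1381 / 2 = 690 minutes
Convert: 690 / 60 = 11 hours, 30 minutes
Result: 11:30

11:30


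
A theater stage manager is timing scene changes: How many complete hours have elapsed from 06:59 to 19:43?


Start: 06:59
End: 19:43
Hour difference: 19 - 6 = 13 hours
Minute difference: 43 - 59 = -16 minutes
Total minutes: 764
Complete hours: 764 / 60 = 12 (remainder 44)

12


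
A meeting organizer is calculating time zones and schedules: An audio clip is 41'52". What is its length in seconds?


Minutes: 41
Seconds: 52
Convert minutes to seconds: 41 x 60 = 2460
Add remaining seconds: 2460 + 52 = 2512

2512


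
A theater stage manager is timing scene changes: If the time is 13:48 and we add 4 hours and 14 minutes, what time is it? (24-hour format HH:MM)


Start time: 13:48
Adding: 4 hours 14 minutes
Minutes: 48 + 14 = 62
Minute overflow: 62 >= 60, so carry 1 hour, minutes = 2
Hours: 13 + 4 + 1 = 18
Result: 18:02

18:02


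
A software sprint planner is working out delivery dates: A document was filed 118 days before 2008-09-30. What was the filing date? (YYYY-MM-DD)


Start: 2008-09-30
Subtracting 118 days
Days already passed in September: 30
After going back through September: 88 more days to subtract
August 2008: 31 days, 57 remaining
July 2008: 31 days, 26 remaining
June 2008 has 30 days, need 26
Result: 2008-06-04

2008-06-04


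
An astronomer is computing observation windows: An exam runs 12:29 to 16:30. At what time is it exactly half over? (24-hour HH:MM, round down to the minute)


Start time: 12:29 = 749 minutes from midnight
End time: 16:30 = 990 minutes from midnight
Sum: 749 + 990 = 1739
Midpoint: 1739 / 2 = 869 minutes
Convert: 869 / 60 = 14 hours, 29 minutes
Result: 14:29

14:29


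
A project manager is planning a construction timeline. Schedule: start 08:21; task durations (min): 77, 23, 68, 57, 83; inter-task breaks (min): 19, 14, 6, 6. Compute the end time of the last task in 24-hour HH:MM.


Start: 08:21 = 501 min from midnight
  after task 1 (77 min): 09:38
  after break (19 min): 09:57
  after task 2 (23 min): 10:20
  after break (14 min): 10:34
  after task 3 (68 min): 11:42
  after break (6 min): 11:48
  after task 4 (57 min): 12:45
  after break (6 min): 12:51
  after task 5 (83 min): 14:14
Total elapsed: 353 minutes
End time: 14:14

14:14


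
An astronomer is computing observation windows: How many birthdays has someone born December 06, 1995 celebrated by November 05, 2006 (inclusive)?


Birth: 1995-12-06
Reference: 2006-11-05
Year difference: 2006 - 1995 = 11
Has birthday (12-06) occurred by 11-05? No
Birthday not yet reached this year -> subtract 1
Age in full years: 10

10


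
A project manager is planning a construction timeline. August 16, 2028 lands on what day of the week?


Date: 2028-08-16
January 1, 2028 is a Saturday
Day of year: 229
Offset from Jan 1: 228 days
228 mod 7 = 4
Result: Wednesday

Wednesday


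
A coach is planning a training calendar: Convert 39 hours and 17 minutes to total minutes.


Hours: 39
Minutes: 17
Convert hours to minutes: 39 x 60 = 2340
Add remaining minutes: 2340 + 17 = 2357

2357


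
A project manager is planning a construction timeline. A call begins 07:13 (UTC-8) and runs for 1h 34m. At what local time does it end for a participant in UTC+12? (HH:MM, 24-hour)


Start: 07:13 in UTC-8
Step 1 - add duration:
  minutes: 13 + 34 = 47
  hours: 7 + 1 + 0 = 8
  end in UTC-8: 08:47
Step 2 - convert UTC-8 -> UTC+12:
  offset difference: 12 - (-8) = 20 hours
  8 + (20) = 28 -> mod 24 = 4
Result: 04:47 in UTC+12

04:47


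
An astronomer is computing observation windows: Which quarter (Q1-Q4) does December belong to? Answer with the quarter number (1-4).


Month: December (month 12)
Q1: January-March (months 1-3)
Q2: April-June (months 4-6)
Q3: July-September (months 7-9)
Q4: October-December (months 10-12)
Month 12 falls in Q4

4


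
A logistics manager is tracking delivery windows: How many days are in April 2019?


Month: April
Year: 2019
April is a 30-day month
Total: 30 days

30


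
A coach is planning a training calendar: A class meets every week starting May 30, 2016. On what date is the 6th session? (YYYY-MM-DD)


First occurrence: 2016-05-30 (occurrence 1)
Each occurrence is 7 days after the previous.
Occurrence 6 is 5 weeks after the first.
5 weeks = 35 days
2016-05-30 + 35 days = 2016-07-04

2016-07-04


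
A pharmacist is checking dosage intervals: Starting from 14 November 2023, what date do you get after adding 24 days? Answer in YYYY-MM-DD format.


Start: 2023-11-14
Adding 24 days
Days remaining in November: 16
After November: 8 days still to add
December 2023 has 31 days, need 8
Result: 2023-12-08

2023-12-08


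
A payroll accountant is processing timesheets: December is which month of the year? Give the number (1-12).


Calendar month order:
11. November
12. December <--
December is month number 12

12


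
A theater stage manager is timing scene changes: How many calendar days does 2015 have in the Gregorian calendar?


Year: 2015
Check leap year rules:
Divisible by 4? No
2015 is not a leap year
Days: 365

365


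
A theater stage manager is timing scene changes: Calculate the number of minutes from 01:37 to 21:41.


Start time: 01:37 = 97 minutes from midnight
End time: 21:41 = 1301 minutes from midnight
Difference: 1301 - 97 = 1204 minutes
That is 20 hours and 4 minutes

1204


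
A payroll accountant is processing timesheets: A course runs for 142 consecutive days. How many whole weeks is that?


Total days: 142
Days per week: 7
Division: 142 / 7 = 20 remainder 2
Complete weeks: 20
Remaining days: 2

20


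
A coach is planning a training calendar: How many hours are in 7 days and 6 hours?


Days: 7
Extra hours: 6
Hours per day: 24
Days to hours: 7 x 24 = 168
Total: 168 + 6 = 174

174


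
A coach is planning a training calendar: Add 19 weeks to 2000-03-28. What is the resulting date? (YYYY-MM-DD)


Start: 2000-03-28
Weeks to add: 19
Convert to days: 19 x 7 = 133 days
Add 133 days to 2000-03-28
Result: 2000-08-08

2000-08-08


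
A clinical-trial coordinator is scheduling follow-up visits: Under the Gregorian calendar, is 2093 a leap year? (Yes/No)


Year: 2093
Divisible by 4? 2093 / 4 = 523.25 -> No
Not divisible by 4, so NOT a leap year

No


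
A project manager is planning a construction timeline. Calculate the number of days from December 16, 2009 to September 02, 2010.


Start date: 2009-12-16
End date: 2010-09-02
Dec 2009: +16 days
Jan 2010: +31 days
Feb 2010: +28 days
... (7 more months)
Total: 260 days

260


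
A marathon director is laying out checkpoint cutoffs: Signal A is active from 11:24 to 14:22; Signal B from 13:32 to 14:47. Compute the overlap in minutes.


Interval A: [684, 862] minutes from midnight
Interval B: [812, 887] minutes from midnight
Overlap start = max(684, 812) = 812
Overlap end = min(862, 887) = 862
Overlap = 862 - 812 = 50 minutes

50


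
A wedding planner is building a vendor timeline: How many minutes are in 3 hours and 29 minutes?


Hours: 3
Extra minutes: 29
Minutes per hour: 60
Hours to minutes: 3 x 60 = 180
Total: 180 + 29 = 209

209


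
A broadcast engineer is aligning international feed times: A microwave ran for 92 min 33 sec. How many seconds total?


Minutes: 92
Extra seconds: 33
Seconds per minute: 60
Minutes to seconds: 92 x 60 = 5520
Total: 5520 + 33 = 5553

5553


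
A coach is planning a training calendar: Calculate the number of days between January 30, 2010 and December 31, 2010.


Start: January 30, 2010
End: December 31, 2010
Days left in January: 1
February: 28
March: 31
April: 30
May: 31
... plus remaining months
Sum of remaining months: 334
Total: 1 + 334 = 335

335


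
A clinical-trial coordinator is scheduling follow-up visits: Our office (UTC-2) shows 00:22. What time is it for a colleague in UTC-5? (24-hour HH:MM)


Local time: 00:22 at UTC-2 (offset -2h)
Target zone: UTC-5 (offset -5h)
Difference: -5 - (-2) = -3 hours
Calculation: 0 + (-3) = -3
Wraparound: (-3) mod 24 = 21
Result: 21:22

21:22


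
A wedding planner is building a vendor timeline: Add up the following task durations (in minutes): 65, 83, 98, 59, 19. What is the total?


Durations: 65, 83, 98, 59, 19
Running sum: 65
+ 83 = 148
+ 98 = 246
+ 59 = 305
+ 19 = 324
Total duration: 324 minutes
That is 5 hours and 24 minutes

324


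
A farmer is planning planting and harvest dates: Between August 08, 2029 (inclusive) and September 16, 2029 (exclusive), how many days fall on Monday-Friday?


Start: 2029-08-08 (Wednesday)
End (exclusive): 2029-09-16 (Sunday)
Total calendar days: 39
Full weeks: 39 // 7 = 5 -> 25 weekdays
Remaining 4 days starting on Wednesday:
  Wed(w), Thu(w), Fri(w), Sat(-) -> 3 weekdays
Total business days: 25 + 3 = 28

28


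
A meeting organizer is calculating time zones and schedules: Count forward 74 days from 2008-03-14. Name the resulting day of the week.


Start: 2008-03-14 (Friday)
Step 1 - find target date: add 74 days
  2008-03-14 + 74 days = 2008-05-27
Step 2 - day of week:
  74 mod 7 = 4
  Friday + 4 days -> Tuesday
Result: Tuesday (2008-05-27)

Tuesday


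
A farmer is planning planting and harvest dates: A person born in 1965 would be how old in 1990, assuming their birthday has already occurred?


Birth year: 1965
Current year: 1990
Age = current year - birth year
Age = 1990 - 1965 = 25

25


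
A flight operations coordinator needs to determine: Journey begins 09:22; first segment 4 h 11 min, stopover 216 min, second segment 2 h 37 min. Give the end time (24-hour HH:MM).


Depart: 09:22
Leg 1: +251 min -> 13:33
Layover: +216 min -> 17:09
Leg 2: +157 min -> 19:46
Total travel: 624 minutes = 10h 24m
Arrival: 19:46

19:46


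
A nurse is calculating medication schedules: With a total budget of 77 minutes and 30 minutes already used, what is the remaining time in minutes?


Total budget: 77 minutes
Time used: 30 minutes
Remaining: 77 - 30 = 47 minutes
Percent used: 39.0%
Percent remaining: 61.0%

47


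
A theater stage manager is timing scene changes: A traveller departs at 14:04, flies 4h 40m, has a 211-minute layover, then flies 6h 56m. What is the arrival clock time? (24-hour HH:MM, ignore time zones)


Depart: 14:04
Leg 1: +280 min -> 18:44
Layover: +211 min -> 22:15
Leg 2: +416 min -> 05:11
Total travel: 907 minutes = 15h 7m
Arrival: 05:11

05:11


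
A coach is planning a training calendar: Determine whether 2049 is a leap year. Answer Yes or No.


Year: 2049
Divisible by 4? 2049 / 4 = 512.25 -> No
Not divisible by 4, so NOT a leap year

No


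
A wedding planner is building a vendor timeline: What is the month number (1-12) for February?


Calendar month order:
1. January
2. February <--
3. March
February is month number 2

2


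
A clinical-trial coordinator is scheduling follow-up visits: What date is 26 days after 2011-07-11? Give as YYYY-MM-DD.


Start: 2011-07-11
Adding 26 days
Days remaining in July: 20
After July: 6 days still to add
August 2011 has 31 days, need 6
Result: 2011-08-06

2011-08-06


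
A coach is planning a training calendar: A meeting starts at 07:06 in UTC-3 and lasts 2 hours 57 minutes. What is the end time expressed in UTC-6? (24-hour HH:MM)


Start: 07:06 in UTC-3
Step 1 - add duration:
  minutes: 6 + 57 = 63 (carry 1h)
  hours: 7 + 2 + 1 = 10
  end in UTC-3: 10:03
Step 2 - convert UTC-3 -> UTC-6:
  offset difference: -6 - (-3) = -3 hours
  10 + (-3) = 7 -> mod 24 = 7
Result: 07:03 in UTC-6

07:03


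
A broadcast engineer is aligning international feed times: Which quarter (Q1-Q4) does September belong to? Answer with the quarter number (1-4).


Month: September (month 9)
Q1: January-March (months 1-3)
Q2: April-June (months 4-6)
Q3: July-September (months 7-9)
Q4: October-December (months 10-12)
Month 9 falls in Q3

3


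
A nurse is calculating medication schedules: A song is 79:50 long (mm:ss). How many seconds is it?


Minutes: 79
Extra seconds: 50
Seconds per minute: 60
Minutes to seconds: 79 x 60 = 4740
Total: 4740 + 50 = 4790

4790


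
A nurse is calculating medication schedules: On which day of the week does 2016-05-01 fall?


Date: 2016-05-01
January 1, 2016 is a Friday
Day of year: 122
Offset from Jan 1: 121 days
121 mod 7 = 2
Result: Sunday

Sunday


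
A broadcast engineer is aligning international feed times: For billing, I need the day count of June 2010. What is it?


Month: June
Year: 2010
June is a 30-day month
Total: 30 days

30


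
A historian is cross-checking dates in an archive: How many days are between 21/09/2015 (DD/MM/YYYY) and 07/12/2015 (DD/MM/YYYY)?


Start date: 2015-09-21
End date: 2015-12-07
Sep 2015: +10 days
Oct 2015: +31 days
Nov 2015: +30 days
Dec 2015: +6 days
Total: 77 days

77


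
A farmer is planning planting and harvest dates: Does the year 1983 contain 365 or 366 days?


Year: 1983
Check leap year rules:
Divisible by 4? No
1983 is not a leap year
Days: 365

365


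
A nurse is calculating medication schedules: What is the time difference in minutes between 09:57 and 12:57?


Start time: 09:57 = 597 minutes from midnight
End time: 12:57 = 777 minutes from midnight
Difference: 777 - 597 = 180 minutes
That is 3 hours and 0 minutes

180


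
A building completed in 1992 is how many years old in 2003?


Birth year: 1992
Current year: 2003
Age = current year - birth year
Age = 2003 - 1992 = 11

11


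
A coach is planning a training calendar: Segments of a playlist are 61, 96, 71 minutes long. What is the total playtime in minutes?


Durations: 61, 96, 71
Running sum: 61
+ 96 = 157
+ 71 = 228
Total duration: 228 minutes
That is 3 hours and 48 minutes

228


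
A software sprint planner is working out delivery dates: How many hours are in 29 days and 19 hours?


Days: 29
Extra hours: 19
Hours per day: 24
Days to hours: 29 x 24 = 696
Total: 696 + 19 = 715

715


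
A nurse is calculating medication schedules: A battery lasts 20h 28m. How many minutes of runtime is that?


Hours: 20
Extra minutes: 28
Minutes per hour: 60
Hours to minutes: 20 x 60 = 1200
Total: 1200 + 28 = 1228

1228


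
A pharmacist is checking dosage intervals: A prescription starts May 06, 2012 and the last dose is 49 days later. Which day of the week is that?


Start: 2012-05-06 (Sunday)
Step 1 - find target date: add 49 days
  2012-05-06 + 49 days = 2012-06-24
Step 2 - day of week:
  49 mod 7 = 0
  Sunday + 0 days -> Sunday
Result: Sunday (2012-06-24)

Sunday


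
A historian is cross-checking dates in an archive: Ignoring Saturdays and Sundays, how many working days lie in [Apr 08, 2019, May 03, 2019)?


Start: 2019-04-08 (Monday)
End (exclusive): 2019-05-03 (Friday)
Total calendar days: 25
Full weeks: 25 // 7 = 3 -> 15 weekdays
Remaining 4 days starting on Monday:
  Mon(w), Tue(w), Wed(w), Thu(w) -> 4 weekdays
Total business days: 15 + 4 = 19

19


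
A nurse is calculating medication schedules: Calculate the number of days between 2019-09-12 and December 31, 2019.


Start: September 12, 2019
End: December 31, 2019
Days left in September: 18
October: 31
November: 30
December: 31
Sum of remaining months: 92
Total: 18 + 92 = 110

110


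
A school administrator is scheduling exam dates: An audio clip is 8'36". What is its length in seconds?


Minutes: 8
Seconds: 36
Convert minutes to seconds: 8 x 60 = 480
Add remaining seconds: 480 + 36 = 516

516


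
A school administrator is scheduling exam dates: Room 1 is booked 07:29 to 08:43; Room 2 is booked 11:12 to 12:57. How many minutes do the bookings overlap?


Interval A: [449, 523] minutes from midnight
Interval B: [672, 777] minutes from midnight
Overlap start = max(449, 672) = 672
Overlap end = min(523, 777) = 523
End <= start, so the intervals do not overlap: 0 minutes

0


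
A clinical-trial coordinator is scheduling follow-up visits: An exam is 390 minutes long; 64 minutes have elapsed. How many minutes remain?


Total budget: 390 minutes
Time used: 64 minutes
Remaining: 390 - 64 = 326 minutes
Percent used: 16.4%
Percent remaining: 83.6%

326


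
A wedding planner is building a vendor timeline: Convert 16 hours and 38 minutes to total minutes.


Hours: 16
Minutes: 38
Convert hours to minutes: 16 x 60 = 960
Add remaining minutes: 960 + 38 = 998

998


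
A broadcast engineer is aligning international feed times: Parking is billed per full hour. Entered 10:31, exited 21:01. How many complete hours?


Start: 10:31
End: 21:01
Hour difference: 21 - 10 = 11 hours
Minute difference: 1 - 31 = -30 minutes
Total minutes: 630
Complete hours: 630 / 60 = 10 (remainder 30)

10


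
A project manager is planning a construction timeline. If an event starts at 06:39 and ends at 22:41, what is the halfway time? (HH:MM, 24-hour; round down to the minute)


Start time: 06:39 = 399 minutes from midnight
End time: 22:41 = 1361 minutes from midnight
Sum: 399 + 1361 = 1760
Midpoint: 1760 / 2 = 880 minutes
Convert: 880 / 60 = 14 hours, 40 minutes
Result: 14:40

14:40


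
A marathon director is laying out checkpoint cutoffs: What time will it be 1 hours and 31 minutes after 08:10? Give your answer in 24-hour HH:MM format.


Start time: 08:10
Adding: 1 hours 31 minutes
Minutes: 10 + 31 = 41
Hours: 8 + 1 + 0 = 9
Result: 09:41

09:41


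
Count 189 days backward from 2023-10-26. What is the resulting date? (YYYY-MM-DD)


Start: 2023-10-26
Subtracting 189 days
Days already passed in October: 26
After going back through October: 163 more days to subtract
September 2023: 30 days, 133 remaining
August 2023: 31 days, 102 remaining
July 2023: 31 days, 71 remaining
June 2023: 30 days, 41 remaining
Result: 2023-04-20

2023-04-20


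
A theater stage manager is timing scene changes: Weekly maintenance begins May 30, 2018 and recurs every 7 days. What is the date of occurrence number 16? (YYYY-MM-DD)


First occurrence: 2018-05-30 (occurrence 1)
Each occurrence is 7 days after the previous.
Occurrence 16 is 15 weeks after the first.
15 weeks = 105 days
2018-05-30 + 105 days = 2018-09-12

2018-09-12


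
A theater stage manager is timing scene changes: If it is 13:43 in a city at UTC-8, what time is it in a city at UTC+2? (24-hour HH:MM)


Local time: 13:43 at UTC-8 (offset -8h)
Target zone: UTC+2 (offset 2h)
Difference: 2 - (-8) = 10 hours
Calculation: 13 + (10) = 23
Result: 23:43

23:43


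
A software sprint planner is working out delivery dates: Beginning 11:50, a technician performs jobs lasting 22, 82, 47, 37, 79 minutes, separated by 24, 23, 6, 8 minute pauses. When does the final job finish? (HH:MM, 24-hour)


Start: 11:50 = 710 min from midnight
  after task 1 (22 min): 12:12
  after break (24 min): 12:36
  after task 2 (82 min): 13:58
  after break (23 min): 14:21
  after task 3 (47 min): 15:08
  after break (6 min): 15:14
  after task 4 (37 min): 15:51
  after break (8 min): 15:59
  after task 5 (79 min): 17:18
Total elapsed: 328 minutes
End time: 17:18

17:18


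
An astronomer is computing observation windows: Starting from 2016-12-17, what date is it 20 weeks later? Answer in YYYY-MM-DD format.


Start: 2016-12-17
Weeks to add: 20
Convert to days: 20 x 7 = 140 days
Add 140 days to 2016-12-17
Result: 2017-05-06

2017-05-06


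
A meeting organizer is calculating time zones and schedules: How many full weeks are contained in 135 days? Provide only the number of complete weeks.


Total days: 135
Days per week: 7
Division: 135 / 7 = 19 remainder 2
Complete weeks: 19
Remaining days: 2

19


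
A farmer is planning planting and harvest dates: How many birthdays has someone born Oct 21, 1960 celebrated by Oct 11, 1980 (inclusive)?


Birth: 1960-10-21
Reference: 1980-10-11
Year difference: 1980 - 1960 = 20
Has birthday (10-21) occurred by 10-11? No
Birthday not yet reached this year -> subtract 1
Age in full years: 19

19


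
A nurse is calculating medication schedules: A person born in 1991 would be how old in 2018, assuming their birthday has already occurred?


Birth year: 1991
Current year: 2018
Age = current year - birth year
Age = 2018 - 1991 = 27

27


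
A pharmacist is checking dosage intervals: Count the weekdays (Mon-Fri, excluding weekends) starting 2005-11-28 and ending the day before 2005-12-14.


Start: 2005-11-28 (Monday)
End (exclusive): 2005-12-14 (Wednesday)
Total calendar days: 16
Full weeks: 16 // 7 = 2 -> 10 weekdays
Remaining 2 days starting on Monday:
  Mon(w), Tue(w) -> 2 weekdays
Total business days: 10 + 2 = 12

12
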